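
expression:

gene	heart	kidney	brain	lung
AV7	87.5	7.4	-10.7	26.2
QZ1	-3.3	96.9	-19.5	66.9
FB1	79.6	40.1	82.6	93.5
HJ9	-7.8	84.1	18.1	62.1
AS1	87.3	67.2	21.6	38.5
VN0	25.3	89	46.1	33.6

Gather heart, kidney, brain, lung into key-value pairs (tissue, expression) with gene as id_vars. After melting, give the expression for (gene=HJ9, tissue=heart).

Unpivoting turns each (gene, wide-column) pair into one long row.
The wide cell at row HJ9, column heart holds -7.8, so the long row (HJ9, heart) has expression=-7.8.

-7.8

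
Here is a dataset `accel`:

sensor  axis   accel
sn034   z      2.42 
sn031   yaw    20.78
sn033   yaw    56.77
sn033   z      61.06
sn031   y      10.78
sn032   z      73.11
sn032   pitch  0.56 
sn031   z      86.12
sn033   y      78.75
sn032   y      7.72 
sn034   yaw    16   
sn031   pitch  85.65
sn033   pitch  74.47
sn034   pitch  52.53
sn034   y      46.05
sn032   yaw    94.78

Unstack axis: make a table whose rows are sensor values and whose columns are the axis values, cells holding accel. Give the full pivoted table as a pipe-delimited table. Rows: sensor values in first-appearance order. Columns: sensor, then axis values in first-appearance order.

Columns: sensor plus the 4 distinct axis values (z, yaw, y, pitch).
For example, row sn034 column z takes accel=2.42 from the long row (sn034, z).

| sensor | z | yaw | y | pitch |
| sn034 | 2.42 | 16 | 46.05 | 52.53 |
| sn031 | 86.12 | 20.78 | 10.78 | 85.65 |
| sn033 | 61.06 | 56.77 | 78.75 | 74.47 |
| sn032 | 73.11 | 94.78 | 7.72 | 0.56 |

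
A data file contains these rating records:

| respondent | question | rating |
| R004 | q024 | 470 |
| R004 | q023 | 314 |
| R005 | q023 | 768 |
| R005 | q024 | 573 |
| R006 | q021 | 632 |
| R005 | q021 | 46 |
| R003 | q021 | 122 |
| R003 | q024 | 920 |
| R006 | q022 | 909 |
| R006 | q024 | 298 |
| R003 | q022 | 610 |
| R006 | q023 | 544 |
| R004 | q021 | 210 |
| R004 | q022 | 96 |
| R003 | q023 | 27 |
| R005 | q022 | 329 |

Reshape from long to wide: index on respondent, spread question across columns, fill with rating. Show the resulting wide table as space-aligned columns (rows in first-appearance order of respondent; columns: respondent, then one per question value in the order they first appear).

Columns: respondent plus the 4 distinct question values (q024, q023, q021, q022).
For example, row R004 column q024 takes rating=470 from the long row (R004, q024).

respondent  q024  q023  q021  q022
R004        470   314   210   96  
R005        573   768   46    329 
R006        298   544   632   909 
R003        920   27    122   610 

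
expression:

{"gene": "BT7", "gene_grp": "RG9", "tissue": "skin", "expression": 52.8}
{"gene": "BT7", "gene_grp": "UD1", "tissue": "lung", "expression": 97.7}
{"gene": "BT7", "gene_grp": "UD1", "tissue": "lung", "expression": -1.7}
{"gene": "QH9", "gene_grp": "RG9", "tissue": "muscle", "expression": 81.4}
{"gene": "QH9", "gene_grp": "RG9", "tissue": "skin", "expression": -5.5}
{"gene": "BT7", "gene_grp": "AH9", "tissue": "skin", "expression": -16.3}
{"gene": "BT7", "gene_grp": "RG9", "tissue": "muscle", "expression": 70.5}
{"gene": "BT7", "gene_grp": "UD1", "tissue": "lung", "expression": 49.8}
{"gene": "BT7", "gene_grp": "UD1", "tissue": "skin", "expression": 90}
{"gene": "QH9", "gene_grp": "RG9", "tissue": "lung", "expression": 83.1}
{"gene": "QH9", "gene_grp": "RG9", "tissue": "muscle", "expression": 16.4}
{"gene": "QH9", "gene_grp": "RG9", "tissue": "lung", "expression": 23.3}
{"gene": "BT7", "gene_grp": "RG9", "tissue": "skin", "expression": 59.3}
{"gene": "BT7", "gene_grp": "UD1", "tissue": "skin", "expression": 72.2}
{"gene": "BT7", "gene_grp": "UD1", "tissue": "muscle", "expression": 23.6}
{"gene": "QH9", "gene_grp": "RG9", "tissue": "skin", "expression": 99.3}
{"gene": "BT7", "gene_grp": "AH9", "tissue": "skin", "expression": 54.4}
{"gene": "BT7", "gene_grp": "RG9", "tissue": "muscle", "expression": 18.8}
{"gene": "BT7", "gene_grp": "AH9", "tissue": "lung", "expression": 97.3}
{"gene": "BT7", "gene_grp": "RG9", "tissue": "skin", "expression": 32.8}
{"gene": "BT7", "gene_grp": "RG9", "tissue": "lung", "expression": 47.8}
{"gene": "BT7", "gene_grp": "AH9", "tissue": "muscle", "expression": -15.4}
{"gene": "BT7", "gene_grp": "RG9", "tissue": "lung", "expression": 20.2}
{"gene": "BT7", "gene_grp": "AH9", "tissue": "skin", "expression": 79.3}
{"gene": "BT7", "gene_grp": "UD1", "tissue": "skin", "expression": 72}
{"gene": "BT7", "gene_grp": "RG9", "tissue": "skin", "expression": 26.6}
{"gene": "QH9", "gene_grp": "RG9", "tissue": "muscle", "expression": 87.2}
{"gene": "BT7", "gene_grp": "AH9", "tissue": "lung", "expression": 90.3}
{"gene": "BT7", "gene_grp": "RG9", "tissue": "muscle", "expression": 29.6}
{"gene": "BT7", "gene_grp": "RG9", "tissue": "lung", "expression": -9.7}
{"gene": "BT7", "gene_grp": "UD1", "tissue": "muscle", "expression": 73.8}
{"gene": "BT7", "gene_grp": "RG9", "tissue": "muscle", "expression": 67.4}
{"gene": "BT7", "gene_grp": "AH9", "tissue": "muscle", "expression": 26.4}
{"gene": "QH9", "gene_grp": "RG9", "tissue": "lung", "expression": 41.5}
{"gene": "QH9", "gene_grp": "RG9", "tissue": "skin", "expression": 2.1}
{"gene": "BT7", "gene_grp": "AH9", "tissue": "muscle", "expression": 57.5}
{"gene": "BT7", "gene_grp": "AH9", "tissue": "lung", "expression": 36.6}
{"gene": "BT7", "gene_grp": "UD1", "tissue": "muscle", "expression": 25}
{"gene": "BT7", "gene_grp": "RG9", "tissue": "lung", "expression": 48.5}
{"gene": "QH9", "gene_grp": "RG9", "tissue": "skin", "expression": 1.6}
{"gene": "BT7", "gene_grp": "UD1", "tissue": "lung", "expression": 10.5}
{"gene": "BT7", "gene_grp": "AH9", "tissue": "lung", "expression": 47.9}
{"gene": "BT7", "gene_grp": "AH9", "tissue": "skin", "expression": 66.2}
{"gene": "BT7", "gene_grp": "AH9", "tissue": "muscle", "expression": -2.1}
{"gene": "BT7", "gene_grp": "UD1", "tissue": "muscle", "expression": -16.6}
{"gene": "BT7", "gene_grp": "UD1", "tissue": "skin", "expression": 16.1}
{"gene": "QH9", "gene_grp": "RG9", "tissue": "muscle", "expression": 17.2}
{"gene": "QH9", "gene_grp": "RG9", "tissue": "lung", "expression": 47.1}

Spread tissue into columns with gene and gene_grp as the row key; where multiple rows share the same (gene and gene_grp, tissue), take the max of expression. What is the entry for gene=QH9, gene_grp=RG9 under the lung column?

Rows with gene=QH9, gene_grp=RG9 and tissue=lung: expression values are 83.1, 23.3, 41.5, 47.1.
max(83.1, 23.3, 41.5, 47.1) = 83.1.

83.1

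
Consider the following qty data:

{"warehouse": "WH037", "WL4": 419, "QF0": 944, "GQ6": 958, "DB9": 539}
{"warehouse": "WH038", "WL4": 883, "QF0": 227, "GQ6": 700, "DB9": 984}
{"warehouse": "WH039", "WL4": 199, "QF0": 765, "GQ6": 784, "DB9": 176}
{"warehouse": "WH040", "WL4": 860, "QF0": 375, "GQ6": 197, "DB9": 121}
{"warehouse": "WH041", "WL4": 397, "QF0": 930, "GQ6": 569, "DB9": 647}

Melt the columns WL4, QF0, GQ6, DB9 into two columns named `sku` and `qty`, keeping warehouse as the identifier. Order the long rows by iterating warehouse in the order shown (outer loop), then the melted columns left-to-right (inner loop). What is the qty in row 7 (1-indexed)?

20 rows total (5 × 4). Row 7: index ⌊(7-1)/4⌋ = 1 into warehouse → WH038; (7-1) mod 4 = 2 into the melted columns → GQ6.
So row 7 is (WH038, GQ6, 700); qty = 700.

700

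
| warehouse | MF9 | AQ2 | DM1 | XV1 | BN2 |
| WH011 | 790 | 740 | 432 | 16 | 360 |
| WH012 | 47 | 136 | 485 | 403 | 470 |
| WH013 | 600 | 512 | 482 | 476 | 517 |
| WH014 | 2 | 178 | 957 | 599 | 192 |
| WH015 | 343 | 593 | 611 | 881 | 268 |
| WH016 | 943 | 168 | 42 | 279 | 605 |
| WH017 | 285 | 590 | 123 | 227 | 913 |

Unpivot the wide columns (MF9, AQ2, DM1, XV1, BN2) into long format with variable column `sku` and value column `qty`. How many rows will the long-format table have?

7 warehouse values × 5 melted columns = 35 rows.

35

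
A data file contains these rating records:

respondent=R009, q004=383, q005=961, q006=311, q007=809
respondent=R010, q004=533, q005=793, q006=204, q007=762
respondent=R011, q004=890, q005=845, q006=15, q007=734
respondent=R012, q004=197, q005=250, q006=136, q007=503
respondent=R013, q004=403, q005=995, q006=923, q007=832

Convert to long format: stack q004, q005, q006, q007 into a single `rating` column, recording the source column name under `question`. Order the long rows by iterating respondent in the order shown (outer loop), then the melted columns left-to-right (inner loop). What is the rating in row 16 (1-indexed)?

503

20 rows total (5 × 4). Row 16: index ⌊(16-1)/4⌋ = 3 into respondent → R012; (16-1) mod 4 = 3 into the melted columns → q007.
So row 16 is (R012, q007, 503); rating = 503.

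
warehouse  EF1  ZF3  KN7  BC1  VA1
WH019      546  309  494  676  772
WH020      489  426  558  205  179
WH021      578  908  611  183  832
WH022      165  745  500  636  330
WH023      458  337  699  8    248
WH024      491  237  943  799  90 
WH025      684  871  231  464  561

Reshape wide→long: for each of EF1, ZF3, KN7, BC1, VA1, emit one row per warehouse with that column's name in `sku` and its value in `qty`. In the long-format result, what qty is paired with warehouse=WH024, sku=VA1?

90

Unpivoting turns each (warehouse, wide-column) pair into one long row.
The wide cell at row WH024, column VA1 holds 90, so the long row (WH024, VA1) has qty=90.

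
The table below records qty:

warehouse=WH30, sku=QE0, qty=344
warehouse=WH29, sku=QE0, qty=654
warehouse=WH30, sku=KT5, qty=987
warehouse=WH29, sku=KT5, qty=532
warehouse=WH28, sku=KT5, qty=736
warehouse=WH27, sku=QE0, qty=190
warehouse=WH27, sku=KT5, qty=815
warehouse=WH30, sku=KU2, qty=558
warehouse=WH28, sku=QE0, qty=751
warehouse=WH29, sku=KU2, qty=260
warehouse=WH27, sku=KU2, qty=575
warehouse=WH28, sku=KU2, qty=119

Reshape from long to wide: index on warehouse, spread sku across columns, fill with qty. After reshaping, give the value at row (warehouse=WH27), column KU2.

Wide layout: rows indexed by warehouse, columns are the 3 distinct sku values (QE0, KT5, KU2).
Cell (warehouse=WH27, sku=KU2) draws from the long row where warehouse=WH27 and sku=KU2, which has qty=575.

575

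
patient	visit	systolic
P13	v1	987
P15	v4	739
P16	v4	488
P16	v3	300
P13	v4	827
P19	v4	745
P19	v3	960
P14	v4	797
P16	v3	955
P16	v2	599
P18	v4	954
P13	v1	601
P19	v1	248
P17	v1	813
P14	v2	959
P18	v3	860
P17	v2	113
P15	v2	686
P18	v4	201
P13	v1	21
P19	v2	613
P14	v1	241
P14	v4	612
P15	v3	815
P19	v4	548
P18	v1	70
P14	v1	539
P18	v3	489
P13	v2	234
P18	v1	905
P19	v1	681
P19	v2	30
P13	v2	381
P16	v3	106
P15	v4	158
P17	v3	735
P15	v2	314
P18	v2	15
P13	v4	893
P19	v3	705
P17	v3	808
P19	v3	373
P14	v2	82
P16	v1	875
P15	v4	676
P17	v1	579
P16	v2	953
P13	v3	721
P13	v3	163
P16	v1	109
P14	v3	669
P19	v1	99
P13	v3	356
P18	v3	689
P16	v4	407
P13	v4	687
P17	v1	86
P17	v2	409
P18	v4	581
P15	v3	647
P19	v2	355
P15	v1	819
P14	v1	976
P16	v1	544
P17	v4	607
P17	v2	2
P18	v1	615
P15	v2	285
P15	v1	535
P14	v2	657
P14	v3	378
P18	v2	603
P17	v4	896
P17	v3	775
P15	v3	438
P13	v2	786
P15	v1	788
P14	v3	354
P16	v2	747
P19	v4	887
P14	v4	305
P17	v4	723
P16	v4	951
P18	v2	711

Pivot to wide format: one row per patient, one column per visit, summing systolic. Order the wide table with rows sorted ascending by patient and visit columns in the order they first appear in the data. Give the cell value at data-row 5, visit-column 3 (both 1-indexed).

2318

With rows sorted ascending by patient, row 5 is patient=P17. visit columns in first-appearance order: v1, v4, v3, v2; column 3 is v3.
Long rows with patient=P17, visit=v3: 735 + 808 + 775 = 2318.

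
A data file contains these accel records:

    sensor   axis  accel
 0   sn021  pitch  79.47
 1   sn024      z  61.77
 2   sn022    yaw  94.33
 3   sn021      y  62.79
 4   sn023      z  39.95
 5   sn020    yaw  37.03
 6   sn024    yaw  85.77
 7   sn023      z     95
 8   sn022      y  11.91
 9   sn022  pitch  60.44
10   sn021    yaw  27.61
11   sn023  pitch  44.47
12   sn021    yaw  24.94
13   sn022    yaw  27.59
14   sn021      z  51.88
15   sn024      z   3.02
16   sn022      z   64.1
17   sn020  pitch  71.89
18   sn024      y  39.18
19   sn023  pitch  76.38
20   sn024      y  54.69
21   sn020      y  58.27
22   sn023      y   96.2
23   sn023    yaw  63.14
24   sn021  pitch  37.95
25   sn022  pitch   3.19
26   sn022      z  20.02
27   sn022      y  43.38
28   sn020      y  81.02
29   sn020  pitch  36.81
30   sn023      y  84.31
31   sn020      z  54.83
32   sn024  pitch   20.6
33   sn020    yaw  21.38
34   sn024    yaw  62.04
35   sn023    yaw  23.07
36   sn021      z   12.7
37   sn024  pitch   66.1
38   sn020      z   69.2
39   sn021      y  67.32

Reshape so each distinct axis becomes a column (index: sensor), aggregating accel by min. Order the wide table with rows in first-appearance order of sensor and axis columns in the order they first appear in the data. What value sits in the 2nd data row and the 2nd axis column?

With rows in first-appearance order of sensor, row 2 is sensor=sn024. axis columns in first-appearance order: pitch, z, yaw, y; column 2 is z.
Long rows with sensor=sn024, axis=z: min(61.77, 3.02) = 3.02.

3.02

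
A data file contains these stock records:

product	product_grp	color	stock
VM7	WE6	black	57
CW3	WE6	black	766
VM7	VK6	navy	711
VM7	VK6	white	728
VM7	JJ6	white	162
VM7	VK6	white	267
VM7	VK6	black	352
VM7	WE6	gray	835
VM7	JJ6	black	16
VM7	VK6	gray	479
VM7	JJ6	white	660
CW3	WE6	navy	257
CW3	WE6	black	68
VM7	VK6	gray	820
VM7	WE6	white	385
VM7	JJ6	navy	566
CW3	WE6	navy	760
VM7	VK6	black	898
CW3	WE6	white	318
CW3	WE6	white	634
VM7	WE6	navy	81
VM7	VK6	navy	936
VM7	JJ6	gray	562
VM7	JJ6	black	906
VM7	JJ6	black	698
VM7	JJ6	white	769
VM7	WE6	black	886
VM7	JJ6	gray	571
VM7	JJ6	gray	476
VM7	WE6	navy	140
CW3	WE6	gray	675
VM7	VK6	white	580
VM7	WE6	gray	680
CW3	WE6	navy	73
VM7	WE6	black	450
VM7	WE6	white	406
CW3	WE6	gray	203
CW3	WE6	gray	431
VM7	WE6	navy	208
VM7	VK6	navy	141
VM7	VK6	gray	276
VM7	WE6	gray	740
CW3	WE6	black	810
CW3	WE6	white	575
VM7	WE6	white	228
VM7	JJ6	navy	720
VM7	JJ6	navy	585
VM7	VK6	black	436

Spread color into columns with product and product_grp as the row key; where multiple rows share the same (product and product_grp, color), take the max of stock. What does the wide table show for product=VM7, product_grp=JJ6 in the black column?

906

Rows with product=VM7, product_grp=JJ6 and color=black: stock values are 16, 906, 698.
max(16, 906, 698) = 906.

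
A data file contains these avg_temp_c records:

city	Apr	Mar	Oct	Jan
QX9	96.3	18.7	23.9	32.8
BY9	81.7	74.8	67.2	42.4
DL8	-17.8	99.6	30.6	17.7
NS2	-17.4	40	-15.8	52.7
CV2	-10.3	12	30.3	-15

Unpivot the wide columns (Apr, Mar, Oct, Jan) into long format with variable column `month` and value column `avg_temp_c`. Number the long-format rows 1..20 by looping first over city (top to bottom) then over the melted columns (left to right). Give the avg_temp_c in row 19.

20 rows total (5 × 4). Row 19: index ⌊(19-1)/4⌋ = 4 into city → CV2; (19-1) mod 4 = 2 into the melted columns → Oct.
So row 19 is (CV2, Oct, 30.3); avg_temp_c = 30.3.

30.3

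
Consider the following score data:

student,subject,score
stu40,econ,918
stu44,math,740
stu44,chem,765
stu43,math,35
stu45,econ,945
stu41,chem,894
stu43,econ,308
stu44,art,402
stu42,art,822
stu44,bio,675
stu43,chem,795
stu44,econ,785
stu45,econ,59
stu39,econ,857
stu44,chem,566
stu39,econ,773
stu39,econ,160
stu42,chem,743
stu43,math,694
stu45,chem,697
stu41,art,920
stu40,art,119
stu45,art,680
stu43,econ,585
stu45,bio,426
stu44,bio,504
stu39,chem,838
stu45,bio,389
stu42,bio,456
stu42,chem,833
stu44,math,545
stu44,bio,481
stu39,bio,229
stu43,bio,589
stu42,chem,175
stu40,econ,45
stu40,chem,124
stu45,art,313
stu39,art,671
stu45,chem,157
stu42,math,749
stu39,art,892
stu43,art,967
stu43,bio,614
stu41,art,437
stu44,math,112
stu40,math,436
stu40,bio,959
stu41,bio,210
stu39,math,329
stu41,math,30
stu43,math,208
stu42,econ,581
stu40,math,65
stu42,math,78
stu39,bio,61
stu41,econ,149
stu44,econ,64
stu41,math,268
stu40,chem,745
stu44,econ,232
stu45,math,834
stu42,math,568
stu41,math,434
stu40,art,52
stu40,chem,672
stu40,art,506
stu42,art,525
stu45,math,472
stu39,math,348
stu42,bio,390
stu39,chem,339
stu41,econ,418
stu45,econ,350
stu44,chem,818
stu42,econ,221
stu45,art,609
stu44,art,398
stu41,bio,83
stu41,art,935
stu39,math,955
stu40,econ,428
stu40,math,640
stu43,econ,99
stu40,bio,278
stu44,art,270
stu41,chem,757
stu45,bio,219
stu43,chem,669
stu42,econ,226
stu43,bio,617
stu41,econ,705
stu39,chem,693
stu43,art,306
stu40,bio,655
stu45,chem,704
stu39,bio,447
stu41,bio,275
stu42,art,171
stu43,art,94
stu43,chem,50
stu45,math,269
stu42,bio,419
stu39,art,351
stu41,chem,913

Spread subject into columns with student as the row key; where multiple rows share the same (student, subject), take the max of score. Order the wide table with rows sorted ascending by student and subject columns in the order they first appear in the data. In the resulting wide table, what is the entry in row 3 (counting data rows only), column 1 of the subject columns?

705

With rows sorted ascending by student, row 3 is student=stu41. subject columns in first-appearance order: econ, math, chem, art, bio; column 1 is econ.
Long rows with student=stu41, subject=econ: max(149, 418, 705) = 705.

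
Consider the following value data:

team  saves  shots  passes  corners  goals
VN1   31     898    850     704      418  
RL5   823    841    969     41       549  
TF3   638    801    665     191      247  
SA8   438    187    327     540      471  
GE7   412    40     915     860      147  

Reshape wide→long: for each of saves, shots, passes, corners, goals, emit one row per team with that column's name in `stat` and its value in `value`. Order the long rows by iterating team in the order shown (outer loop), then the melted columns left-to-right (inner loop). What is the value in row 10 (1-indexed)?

25 rows total (5 × 5). Row 10: index ⌊(10-1)/5⌋ = 1 into team → RL5; (10-1) mod 5 = 4 into the melted columns → goals.
So row 10 is (RL5, goals, 549); value = 549.

549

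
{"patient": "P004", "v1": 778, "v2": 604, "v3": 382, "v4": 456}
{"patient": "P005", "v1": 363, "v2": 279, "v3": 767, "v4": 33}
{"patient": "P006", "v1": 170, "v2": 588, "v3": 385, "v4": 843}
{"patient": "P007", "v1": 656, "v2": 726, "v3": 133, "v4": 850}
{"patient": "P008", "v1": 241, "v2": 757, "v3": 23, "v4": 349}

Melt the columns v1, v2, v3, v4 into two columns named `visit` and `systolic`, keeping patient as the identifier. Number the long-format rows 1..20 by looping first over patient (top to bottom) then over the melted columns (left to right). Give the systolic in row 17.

20 rows total (5 × 4). Row 17: index ⌊(17-1)/4⌋ = 4 into patient → P008; (17-1) mod 4 = 0 into the melted columns → v1.
So row 17 is (P008, v1, 241); systolic = 241.

241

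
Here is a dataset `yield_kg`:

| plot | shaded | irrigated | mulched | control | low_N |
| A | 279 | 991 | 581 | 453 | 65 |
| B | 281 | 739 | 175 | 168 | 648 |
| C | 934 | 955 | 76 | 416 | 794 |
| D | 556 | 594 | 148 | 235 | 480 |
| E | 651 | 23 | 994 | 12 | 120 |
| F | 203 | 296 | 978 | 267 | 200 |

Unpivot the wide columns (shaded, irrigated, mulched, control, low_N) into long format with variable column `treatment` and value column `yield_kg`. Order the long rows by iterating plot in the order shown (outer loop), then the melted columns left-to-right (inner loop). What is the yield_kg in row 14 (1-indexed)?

416

30 rows total (6 × 5). Row 14: index ⌊(14-1)/5⌋ = 2 into plot → C; (14-1) mod 5 = 3 into the melted columns → control.
So row 14 is (C, control, 416); yield_kg = 416.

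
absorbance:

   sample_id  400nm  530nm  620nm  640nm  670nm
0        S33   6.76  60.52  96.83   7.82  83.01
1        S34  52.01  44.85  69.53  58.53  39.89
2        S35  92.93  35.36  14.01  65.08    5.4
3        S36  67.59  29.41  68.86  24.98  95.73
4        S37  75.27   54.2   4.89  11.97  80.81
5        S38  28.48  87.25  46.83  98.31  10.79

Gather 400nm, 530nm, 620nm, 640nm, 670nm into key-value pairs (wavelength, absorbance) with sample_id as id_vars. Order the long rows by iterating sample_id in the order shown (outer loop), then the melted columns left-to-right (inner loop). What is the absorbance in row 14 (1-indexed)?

30 rows total (6 × 5). Row 14: index ⌊(14-1)/5⌋ = 2 into sample_id → S35; (14-1) mod 5 = 3 into the melted columns → 640nm.
So row 14 is (S35, 640nm, 65.08); absorbance = 65.08.

65.08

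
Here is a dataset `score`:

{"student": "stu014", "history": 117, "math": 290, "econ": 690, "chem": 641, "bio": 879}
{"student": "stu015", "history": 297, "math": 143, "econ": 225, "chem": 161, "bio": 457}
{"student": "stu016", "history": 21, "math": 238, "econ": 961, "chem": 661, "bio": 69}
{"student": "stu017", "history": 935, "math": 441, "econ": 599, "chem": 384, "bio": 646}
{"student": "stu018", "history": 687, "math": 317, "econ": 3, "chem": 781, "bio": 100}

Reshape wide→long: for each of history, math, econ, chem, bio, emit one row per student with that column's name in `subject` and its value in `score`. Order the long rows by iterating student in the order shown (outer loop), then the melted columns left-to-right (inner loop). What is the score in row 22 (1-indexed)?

317

25 rows total (5 × 5). Row 22: index ⌊(22-1)/5⌋ = 4 into student → stu018; (22-1) mod 5 = 1 into the melted columns → math.
So row 22 is (stu018, math, 317); score = 317.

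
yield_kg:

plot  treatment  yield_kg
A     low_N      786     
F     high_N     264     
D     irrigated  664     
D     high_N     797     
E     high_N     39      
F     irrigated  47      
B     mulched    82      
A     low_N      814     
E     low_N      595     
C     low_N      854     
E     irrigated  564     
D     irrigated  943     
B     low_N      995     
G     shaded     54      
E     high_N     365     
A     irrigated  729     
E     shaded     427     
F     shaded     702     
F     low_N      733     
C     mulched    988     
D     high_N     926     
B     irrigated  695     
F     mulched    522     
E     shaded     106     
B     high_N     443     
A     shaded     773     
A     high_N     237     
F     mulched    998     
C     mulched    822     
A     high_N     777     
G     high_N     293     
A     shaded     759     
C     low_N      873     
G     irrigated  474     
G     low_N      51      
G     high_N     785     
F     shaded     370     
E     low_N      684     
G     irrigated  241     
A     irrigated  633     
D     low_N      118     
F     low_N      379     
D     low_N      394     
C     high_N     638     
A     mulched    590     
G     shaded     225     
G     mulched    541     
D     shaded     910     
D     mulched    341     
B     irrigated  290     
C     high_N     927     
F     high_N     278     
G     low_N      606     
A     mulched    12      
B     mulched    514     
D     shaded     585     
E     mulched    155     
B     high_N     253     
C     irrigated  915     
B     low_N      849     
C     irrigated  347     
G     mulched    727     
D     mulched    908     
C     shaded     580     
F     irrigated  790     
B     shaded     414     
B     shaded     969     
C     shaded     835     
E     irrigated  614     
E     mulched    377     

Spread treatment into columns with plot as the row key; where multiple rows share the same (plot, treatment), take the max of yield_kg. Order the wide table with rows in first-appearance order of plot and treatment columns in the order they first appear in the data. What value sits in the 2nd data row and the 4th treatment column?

With rows in first-appearance order of plot, row 2 is plot=F. treatment columns in first-appearance order: low_N, high_N, irrigated, mulched, shaded; column 4 is mulched.
Long rows with plot=F, treatment=mulched: max(522, 998) = 998.

998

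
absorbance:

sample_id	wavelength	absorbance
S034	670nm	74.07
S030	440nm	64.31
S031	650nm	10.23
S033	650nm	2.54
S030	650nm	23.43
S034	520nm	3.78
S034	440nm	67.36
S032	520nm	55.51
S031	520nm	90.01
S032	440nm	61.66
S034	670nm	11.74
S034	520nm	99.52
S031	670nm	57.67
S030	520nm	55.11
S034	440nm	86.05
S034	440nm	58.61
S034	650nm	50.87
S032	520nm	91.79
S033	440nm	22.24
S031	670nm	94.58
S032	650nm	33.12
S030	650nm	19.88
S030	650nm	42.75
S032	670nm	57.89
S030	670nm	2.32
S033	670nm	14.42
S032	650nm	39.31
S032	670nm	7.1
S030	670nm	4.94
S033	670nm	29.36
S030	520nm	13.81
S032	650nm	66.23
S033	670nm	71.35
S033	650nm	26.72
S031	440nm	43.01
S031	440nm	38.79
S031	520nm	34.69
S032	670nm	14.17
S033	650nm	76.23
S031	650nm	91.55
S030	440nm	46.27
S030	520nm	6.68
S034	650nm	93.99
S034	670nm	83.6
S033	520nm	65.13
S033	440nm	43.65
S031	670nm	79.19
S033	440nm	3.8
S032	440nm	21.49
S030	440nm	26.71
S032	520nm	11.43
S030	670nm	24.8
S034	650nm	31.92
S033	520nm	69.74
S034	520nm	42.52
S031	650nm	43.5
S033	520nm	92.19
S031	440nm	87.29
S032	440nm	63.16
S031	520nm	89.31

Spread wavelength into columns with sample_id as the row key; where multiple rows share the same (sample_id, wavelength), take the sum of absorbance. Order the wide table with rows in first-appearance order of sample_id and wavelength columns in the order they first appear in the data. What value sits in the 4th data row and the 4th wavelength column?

227.06

With rows in first-appearance order of sample_id, row 4 is sample_id=S033. wavelength columns in first-appearance order: 670nm, 440nm, 650nm, 520nm; column 4 is 520nm.
Long rows with sample_id=S033, wavelength=520nm: 65.13 + 69.74 + 92.19 = 227.06.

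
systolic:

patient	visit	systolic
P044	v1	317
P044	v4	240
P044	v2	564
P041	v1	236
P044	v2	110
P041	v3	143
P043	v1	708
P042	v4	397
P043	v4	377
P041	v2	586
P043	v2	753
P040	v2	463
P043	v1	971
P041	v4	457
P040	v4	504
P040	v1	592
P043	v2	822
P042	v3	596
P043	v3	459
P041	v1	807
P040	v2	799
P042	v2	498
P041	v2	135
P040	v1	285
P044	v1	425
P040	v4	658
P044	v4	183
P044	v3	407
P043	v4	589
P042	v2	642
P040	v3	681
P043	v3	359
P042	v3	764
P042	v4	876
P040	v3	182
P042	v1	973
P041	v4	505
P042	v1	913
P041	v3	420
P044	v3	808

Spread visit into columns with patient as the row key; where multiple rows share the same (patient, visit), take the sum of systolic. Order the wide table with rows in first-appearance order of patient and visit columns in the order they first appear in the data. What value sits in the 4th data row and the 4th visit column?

With rows in first-appearance order of patient, row 4 is patient=P042. visit columns in first-appearance order: v1, v4, v2, v3; column 4 is v3.
Long rows with patient=P042, visit=v3: 596 + 764 = 1360.

1360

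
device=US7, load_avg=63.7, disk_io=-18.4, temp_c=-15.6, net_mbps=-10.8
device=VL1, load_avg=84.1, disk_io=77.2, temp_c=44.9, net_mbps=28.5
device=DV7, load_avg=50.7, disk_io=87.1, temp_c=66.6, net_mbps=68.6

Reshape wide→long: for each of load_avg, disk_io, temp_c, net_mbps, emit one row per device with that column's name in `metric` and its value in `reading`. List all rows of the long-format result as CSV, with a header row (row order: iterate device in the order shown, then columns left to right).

device,metric,reading
US7,load_avg,63.7
US7,disk_io,-18.4
US7,temp_c,-15.6
US7,net_mbps,-10.8
VL1,load_avg,84.1
VL1,disk_io,77.2
VL1,temp_c,44.9
VL1,net_mbps,28.5
DV7,load_avg,50.7
DV7,disk_io,87.1
DV7,temp_c,66.6
DV7,net_mbps,68.6

Each (device, column) pair becomes one row: 3 × 4 = 12 rows.
For example, (US7, load_avg) → reading=63.7.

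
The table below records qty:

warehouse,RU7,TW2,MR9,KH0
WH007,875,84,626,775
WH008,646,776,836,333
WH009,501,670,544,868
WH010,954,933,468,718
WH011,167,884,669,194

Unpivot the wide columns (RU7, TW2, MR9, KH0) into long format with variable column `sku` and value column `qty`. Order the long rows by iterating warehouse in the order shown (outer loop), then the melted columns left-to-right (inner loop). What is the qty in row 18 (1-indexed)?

20 rows total (5 × 4). Row 18: index ⌊(18-1)/4⌋ = 4 into warehouse → WH011; (18-1) mod 4 = 1 into the melted columns → TW2.
So row 18 is (WH011, TW2, 884); qty = 884.

884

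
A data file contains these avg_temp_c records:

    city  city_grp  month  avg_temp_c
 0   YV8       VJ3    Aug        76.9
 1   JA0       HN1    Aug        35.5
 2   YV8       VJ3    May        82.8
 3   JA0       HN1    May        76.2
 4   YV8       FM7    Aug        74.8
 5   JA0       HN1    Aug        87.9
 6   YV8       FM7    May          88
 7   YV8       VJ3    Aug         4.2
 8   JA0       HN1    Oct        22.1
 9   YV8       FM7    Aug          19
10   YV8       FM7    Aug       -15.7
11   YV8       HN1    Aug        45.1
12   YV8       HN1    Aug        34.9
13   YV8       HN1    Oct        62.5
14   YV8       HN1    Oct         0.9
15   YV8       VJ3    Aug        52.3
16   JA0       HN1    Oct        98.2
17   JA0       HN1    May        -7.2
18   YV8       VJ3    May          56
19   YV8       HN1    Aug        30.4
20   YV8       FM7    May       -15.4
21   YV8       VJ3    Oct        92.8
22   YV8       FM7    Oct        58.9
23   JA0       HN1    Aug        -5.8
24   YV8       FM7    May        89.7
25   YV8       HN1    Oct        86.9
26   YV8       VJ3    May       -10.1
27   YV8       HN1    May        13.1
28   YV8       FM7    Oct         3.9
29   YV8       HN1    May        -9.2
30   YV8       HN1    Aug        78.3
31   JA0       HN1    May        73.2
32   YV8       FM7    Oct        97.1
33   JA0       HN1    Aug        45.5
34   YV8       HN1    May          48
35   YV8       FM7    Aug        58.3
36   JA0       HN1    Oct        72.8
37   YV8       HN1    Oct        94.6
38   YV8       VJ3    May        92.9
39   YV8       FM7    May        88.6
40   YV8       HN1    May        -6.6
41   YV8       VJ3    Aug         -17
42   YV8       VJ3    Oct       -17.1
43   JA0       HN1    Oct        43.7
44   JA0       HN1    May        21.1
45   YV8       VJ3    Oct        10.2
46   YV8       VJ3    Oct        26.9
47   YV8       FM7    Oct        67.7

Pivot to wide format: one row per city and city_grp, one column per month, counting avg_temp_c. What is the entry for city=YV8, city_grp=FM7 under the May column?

Rows with city=YV8, city_grp=FM7 and month=May: avg_temp_c values are 88, -15.4, 89.7, 88.6.
4 rows match — count = 4.

4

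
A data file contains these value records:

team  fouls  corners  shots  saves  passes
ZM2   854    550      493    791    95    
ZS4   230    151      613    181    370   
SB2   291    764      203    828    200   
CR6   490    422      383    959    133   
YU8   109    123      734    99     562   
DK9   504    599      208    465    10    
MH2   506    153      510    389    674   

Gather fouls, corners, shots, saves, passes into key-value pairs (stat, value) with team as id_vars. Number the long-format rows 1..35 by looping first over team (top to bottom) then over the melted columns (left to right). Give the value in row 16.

35 rows total (7 × 5). Row 16: index ⌊(16-1)/5⌋ = 3 into team → CR6; (16-1) mod 5 = 0 into the melted columns → fouls.
So row 16 is (CR6, fouls, 490); value = 490.

490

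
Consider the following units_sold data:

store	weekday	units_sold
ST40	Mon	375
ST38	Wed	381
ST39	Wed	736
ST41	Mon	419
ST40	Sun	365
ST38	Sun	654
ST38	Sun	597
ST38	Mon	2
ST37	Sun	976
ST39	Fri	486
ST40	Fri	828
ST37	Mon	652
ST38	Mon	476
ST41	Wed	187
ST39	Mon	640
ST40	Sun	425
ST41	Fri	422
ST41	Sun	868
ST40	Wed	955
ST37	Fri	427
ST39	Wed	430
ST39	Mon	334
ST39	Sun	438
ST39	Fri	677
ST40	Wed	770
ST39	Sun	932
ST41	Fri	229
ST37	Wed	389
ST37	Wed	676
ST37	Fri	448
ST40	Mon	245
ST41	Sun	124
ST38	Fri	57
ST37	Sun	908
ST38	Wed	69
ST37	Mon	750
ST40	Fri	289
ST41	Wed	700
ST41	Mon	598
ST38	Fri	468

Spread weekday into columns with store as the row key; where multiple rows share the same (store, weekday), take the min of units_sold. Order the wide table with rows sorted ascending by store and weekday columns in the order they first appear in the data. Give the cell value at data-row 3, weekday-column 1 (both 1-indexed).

With rows sorted ascending by store, row 3 is store=ST39. weekday columns in first-appearance order: Mon, Wed, Sun, Fri; column 1 is Mon.
Long rows with store=ST39, weekday=Mon: min(640, 334) = 334.

334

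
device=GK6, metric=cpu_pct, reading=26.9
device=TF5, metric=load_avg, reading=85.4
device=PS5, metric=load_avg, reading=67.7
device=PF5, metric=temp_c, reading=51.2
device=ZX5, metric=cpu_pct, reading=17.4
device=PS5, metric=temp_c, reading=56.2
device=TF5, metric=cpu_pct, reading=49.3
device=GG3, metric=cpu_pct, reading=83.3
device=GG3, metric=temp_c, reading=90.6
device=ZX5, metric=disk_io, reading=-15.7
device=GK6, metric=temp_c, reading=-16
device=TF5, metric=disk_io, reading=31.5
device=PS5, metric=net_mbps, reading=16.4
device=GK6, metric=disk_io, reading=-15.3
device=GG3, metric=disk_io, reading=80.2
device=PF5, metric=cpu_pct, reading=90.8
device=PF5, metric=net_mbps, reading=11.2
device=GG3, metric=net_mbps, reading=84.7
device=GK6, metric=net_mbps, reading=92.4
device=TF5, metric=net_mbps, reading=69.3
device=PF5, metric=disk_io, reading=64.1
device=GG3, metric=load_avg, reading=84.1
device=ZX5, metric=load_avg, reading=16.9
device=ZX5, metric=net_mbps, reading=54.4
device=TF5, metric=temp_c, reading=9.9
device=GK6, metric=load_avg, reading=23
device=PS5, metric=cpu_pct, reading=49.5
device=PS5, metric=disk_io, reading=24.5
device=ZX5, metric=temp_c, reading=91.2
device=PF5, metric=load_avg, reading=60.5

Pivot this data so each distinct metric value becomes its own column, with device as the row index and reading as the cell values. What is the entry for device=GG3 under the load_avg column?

84.1

Wide layout: rows indexed by device, columns are the 5 distinct metric values (cpu_pct, load_avg, temp_c, disk_io, net_mbps).
Cell (device=GG3, metric=load_avg) draws from the long row where device=GG3 and metric=load_avg, which has reading=84.1.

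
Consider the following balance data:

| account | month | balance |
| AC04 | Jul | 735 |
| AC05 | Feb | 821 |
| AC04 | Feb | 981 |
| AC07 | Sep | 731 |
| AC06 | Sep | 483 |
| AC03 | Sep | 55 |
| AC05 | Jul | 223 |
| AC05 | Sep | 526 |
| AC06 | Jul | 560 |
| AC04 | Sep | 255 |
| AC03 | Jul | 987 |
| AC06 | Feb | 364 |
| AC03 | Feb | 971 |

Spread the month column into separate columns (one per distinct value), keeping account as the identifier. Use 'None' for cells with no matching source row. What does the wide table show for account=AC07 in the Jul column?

None

No long-format row has account=AC07 and month=Jul, so the cell is None.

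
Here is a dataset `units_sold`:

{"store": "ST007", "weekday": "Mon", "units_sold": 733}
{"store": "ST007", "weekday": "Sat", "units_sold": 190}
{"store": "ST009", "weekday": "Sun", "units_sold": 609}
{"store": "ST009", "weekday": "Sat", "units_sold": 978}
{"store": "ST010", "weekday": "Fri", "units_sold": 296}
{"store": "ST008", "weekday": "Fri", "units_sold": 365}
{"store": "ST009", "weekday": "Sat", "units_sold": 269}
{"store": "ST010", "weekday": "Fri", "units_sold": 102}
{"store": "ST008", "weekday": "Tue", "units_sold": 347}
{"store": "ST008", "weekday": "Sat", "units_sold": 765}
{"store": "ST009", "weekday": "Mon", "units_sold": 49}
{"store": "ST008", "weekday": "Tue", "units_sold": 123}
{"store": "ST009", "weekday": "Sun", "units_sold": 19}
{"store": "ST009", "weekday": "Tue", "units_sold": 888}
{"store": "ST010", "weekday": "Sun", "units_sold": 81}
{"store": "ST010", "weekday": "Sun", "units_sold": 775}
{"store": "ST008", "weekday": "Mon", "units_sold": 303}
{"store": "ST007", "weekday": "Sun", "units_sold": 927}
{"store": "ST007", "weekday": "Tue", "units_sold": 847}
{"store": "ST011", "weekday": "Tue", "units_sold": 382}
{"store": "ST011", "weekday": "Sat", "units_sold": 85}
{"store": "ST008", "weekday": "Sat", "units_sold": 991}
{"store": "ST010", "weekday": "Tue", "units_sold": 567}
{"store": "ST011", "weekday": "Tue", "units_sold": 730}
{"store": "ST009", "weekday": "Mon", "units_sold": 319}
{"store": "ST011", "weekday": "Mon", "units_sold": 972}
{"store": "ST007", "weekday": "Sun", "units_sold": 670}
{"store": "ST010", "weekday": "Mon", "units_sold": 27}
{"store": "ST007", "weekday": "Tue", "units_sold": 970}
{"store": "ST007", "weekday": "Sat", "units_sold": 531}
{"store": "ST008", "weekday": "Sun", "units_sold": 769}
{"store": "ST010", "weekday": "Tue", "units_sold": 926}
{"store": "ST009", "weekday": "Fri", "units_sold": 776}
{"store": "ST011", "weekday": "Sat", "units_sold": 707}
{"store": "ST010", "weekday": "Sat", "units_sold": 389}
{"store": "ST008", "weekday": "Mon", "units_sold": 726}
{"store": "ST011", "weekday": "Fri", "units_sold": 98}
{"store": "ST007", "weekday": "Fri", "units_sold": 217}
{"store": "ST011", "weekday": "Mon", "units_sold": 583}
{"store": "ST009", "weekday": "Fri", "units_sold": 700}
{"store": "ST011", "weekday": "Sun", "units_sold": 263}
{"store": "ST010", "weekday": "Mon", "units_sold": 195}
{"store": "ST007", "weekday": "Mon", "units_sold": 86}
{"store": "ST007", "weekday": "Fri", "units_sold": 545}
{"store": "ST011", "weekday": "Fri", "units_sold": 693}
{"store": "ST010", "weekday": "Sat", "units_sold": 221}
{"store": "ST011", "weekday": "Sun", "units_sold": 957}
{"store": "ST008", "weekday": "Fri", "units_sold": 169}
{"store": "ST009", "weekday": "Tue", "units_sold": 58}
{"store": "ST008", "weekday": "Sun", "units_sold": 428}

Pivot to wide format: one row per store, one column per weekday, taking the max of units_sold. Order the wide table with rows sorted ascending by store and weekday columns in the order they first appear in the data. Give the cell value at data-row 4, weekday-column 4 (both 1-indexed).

With rows sorted ascending by store, row 4 is store=ST010. weekday columns in first-appearance order: Mon, Sat, Sun, Fri, Tue; column 4 is Fri.
Long rows with store=ST010, weekday=Fri: max(296, 102) = 296.

296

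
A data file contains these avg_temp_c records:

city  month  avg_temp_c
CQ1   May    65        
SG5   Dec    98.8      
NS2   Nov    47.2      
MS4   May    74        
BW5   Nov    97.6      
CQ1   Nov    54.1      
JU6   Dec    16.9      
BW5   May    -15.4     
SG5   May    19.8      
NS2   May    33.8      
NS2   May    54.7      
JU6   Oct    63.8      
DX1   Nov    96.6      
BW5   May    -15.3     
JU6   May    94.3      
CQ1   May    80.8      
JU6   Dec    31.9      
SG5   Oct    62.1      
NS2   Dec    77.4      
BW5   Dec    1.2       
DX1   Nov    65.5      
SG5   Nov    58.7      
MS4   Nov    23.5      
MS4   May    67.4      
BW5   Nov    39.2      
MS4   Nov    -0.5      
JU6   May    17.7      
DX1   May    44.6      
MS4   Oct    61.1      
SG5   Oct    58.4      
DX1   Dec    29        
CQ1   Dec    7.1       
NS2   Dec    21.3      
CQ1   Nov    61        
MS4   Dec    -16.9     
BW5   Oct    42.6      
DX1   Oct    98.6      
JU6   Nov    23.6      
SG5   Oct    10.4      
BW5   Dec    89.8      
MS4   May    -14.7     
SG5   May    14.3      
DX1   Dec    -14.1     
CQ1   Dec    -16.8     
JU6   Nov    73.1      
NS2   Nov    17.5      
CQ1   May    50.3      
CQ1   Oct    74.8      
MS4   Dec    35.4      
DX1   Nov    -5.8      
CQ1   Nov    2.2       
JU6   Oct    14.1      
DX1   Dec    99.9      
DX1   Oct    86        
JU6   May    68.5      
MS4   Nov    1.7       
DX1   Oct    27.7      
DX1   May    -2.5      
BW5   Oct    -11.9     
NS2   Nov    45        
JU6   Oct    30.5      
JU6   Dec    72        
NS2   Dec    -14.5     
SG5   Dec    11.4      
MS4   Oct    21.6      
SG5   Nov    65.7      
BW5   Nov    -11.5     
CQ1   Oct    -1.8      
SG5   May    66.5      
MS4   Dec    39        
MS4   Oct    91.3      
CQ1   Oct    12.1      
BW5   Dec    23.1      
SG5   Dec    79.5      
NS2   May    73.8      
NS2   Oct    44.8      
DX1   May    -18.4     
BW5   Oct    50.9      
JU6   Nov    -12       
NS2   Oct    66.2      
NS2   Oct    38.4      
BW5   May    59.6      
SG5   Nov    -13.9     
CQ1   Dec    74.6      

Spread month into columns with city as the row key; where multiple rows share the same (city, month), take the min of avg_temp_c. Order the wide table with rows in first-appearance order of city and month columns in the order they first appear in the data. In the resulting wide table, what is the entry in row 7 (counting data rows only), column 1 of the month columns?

-18.4

With rows in first-appearance order of city, row 7 is city=DX1. month columns in first-appearance order: May, Dec, Nov, Oct; column 1 is May.
Long rows with city=DX1, month=May: min(44.6, -2.5, -18.4) = -18.4.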